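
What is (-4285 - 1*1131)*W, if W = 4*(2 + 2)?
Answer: -86656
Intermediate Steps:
W = 16 (W = 4*4 = 16)
(-4285 - 1*1131)*W = (-4285 - 1*1131)*16 = (-4285 - 1131)*16 = -5416*16 = -86656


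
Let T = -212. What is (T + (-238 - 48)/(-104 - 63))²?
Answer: 1233273924/27889 ≈ 44221.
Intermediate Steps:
(T + (-238 - 48)/(-104 - 63))² = (-212 + (-238 - 48)/(-104 - 63))² = (-212 - 286/(-167))² = (-212 - 286*(-1/167))² = (-212 + 286/167)² = (-35118/167)² = 1233273924/27889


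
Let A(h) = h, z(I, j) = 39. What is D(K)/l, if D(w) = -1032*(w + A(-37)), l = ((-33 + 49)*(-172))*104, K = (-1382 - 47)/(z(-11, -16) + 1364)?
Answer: -40005/291824 ≈ -0.13709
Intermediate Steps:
K = -1429/1403 (K = (-1382 - 47)/(39 + 1364) = -1429/1403 ≈ -1.0185)
l = -286208 (l = (16*(-172))*104 = -2752*104 = -286208)
D(w) = 38184 - 1032*w (D(w) = -1032*(w - 37) = -1032*(-37 + w) = 38184 - 1032*w)
D(K)/l = (38184 - 1032*(-1429/1403))/(-286208) = (38184 + 1474728/1403)*(-1/286208) = (55046880/1403)*(-1/286208) = -40005/291824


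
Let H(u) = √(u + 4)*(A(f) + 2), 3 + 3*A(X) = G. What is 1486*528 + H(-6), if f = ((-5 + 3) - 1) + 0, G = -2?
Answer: 784608 + I*√2/3 ≈ 7.8461e+5 + 0.4714*I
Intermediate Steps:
f = -3 (f = (-2 - 1) + 0 = -3 + 0 = -3)
A(X) = -5/3 (A(X) = -1 + (⅓)*(-2) = -1 - ⅔ = -5/3)
H(u) = √(4 + u)/3 (H(u) = √(u + 4)*(-5/3 + 2) = √(4 + u)*(⅓) = √(4 + u)/3)
1486*528 + H(-6) = 1486*528 + √(4 - 6)/3 = 784608 + √(-2)/3 = 784608 + (I*√2)/3 = 784608 + I*√2/3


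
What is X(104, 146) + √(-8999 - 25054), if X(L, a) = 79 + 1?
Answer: 80 + I*√34053 ≈ 80.0 + 184.53*I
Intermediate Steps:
X(L, a) = 80
X(104, 146) + √(-8999 - 25054) = 80 + √(-8999 - 25054) = 80 + √(-34053) = 80 + I*√34053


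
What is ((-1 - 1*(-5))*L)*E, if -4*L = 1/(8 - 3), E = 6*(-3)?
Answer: 18/5 ≈ 3.6000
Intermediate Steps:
E = -18
L = -1/20 (L = -1/(4*(8 - 3)) = -1/4/5 = -1/4*1/5 = -1/20 ≈ -0.050000)
((-1 - 1*(-5))*L)*E = ((-1 - 1*(-5))*(-1/20))*(-18) = ((-1 + 5)*(-1/20))*(-18) = (4*(-1/20))*(-18) = -1/5*(-18) = 18/5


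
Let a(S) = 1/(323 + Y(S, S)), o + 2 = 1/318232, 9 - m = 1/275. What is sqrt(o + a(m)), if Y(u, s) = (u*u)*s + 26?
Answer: I*sqrt(25396687157492306642043068078954)/3564303702809684 ≈ 1.4139*I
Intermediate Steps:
m = 2474/275 (m = 9 - 1/275 = 2474/275 ≈ 8.9964)
Y(u, s) = 26 + s*u**2 (Y(u, s) = u**2*s + 26 = s*u**2 + 26 = 26 + s*u**2)
o = -636463/318232 (o = -2 + 1/318232 = -636463/318232 ≈ -2.0000)
a(S) = 1/(349 + S**3) (a(S) = 1/(323 + (26 + S*S**2)) = 1/(323 + (26 + S**3)) = 1/(349 + S**3))
sqrt(o + a(m)) = sqrt(-636463/318232 + 1/(349 + (2474/275)**3)) = sqrt(-636463/318232 + 1/(349 + 15142552424/20796875)) = sqrt(-636463/318232 + 1/(22400661799/20796875)) = sqrt(-636463/318232 + 20796875/22400661799) = sqrt(-14250574179451937/7128607405619368) = I*sqrt(25396687157492306642043068078954)/3564303702809684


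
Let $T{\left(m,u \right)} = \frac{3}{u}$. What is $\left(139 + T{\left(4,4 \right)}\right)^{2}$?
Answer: $\frac{312481}{16} \approx 19530.0$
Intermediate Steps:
$\left(139 + T{\left(4,4 \right)}\right)^{2} = \left(139 + \frac{3}{4}\right)^{2} = \left(\frac{559}{4}\right)^{2} = \frac{312481}{16}$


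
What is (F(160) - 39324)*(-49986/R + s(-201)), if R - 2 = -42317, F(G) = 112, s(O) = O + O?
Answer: 221686924176/14105 ≈ 1.5717e+7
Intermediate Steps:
s(O) = 2*O
R = -42315 (R = 2 - 42317 = -42315)
(F(160) - 39324)*(-49986/R + s(-201)) = (112 - 39324)*(-49986/(-42315) + 2*(-201)) = -39212*(-49986*(-1/42315) - 402) = -39212*(16662/14105 - 402) = -39212*(-5653548/14105) = 221686924176/14105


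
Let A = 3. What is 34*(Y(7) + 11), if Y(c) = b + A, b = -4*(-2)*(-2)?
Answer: -68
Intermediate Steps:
b = -16 (b = 8*(-2) = -16)
Y(c) = -13 (Y(c) = -16 + 3 = -13)
34*(Y(7) + 11) = 34*(-13 + 11) = 34*(-2) = -68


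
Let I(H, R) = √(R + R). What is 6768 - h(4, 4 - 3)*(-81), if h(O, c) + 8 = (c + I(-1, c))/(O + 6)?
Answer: 61281/10 + 81*√2/10 ≈ 6139.6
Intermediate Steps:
I(H, R) = √2*√R (I(H, R) = √(2*R) = √2*√R)
h(O, c) = -8 + (c + √2*√c)/(6 + O) (h(O, c) = -8 + (c + √2*√c)/(O + 6) = -8 + (c + √2*√c)/(6 + O))
6768 - h(4, 4 - 3)*(-81) = 6768 - (-48 + (4 - 3) - 8*4 + √2*√(4 - 3))/(6 + 4)*(-81) = 6768 - (-48 + 1 - 32 + √2*√1)/10*(-81) = 6768 - (-48 + 1 - 32 + √2*1)/10*(-81) = 6768 - (-48 + 1 - 32 + √2)/10*(-81) = 6768 - (-79 + √2)/10*(-81) = 6768 - (-79/10 + √2/10)*(-81) = 6768 - (6399/10 - 81*√2/10) = 6768 + (-6399/10 + 81*√2/10) = 61281/10 + 81*√2/10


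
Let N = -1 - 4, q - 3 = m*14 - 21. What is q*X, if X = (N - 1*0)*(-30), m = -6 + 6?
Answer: -2700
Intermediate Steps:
m = 0
q = -18 (q = 3 + (0*14 - 21) = 3 + (0 - 21) = 3 - 21 = -18)
N = -5
X = 150 (X = (-5 - 1*0)*(-30) = (-5 + 0)*(-30) = -5*(-30) = 150)
q*X = -18*150 = -2700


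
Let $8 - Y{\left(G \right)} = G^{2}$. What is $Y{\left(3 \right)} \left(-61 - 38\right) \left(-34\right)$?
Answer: $-3366$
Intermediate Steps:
$Y{\left(G \right)} = 8 - G^{2}$
$Y{\left(3 \right)} \left(-61 - 38\right) \left(-34\right) = \left(8 - 3^{2}\right) \left(-61 - 38\right) \left(-34\right) = \left(8 - 9\right) \left(\left(-99\right) \left(-34\right)\right) = \left(8 - 9\right) 3366 = \left(-1\right) 3366 = -3366$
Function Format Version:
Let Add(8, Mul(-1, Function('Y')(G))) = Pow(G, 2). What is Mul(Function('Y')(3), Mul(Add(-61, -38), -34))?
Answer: -3366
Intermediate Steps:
Function('Y')(G) = Add(8, Mul(-1, Pow(G, 2)))
Mul(Function('Y')(3), Mul(Add(-61, -38), -34)) = Mul(Add(8, Mul(-1, Pow(3, 2))), Mul(Add(-61, -38), -34)) = Mul(Add(8, Mul(-1, 9)), Mul(-99, -34)) = Mul(Add(8, -9), 3366) = Mul(-1, 3366) = -3366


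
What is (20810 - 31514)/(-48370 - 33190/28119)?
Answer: 75246444/340037305 ≈ 0.22129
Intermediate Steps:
(20810 - 31514)/(-48370 - 33190/28119) = -10704/(-48370 - 33190*1/28119) = -10704/(-48370 - 33190/28119) = -10704/(-1360149220/28119) = -10704*(-28119/1360149220) = 75246444/340037305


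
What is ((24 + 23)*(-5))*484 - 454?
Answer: -114194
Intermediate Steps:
((24 + 23)*(-5))*484 - 454 = (47*(-5))*484 - 454 = -235*484 - 454 = -113740 - 454 = -114194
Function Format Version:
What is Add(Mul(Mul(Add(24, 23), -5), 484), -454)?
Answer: -114194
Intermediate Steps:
Add(Mul(Mul(Add(24, 23), -5), 484), -454) = Add(Mul(Mul(47, -5), 484), -454) = Add(Mul(-235, 484), -454) = Add(-113740, -454) = -114194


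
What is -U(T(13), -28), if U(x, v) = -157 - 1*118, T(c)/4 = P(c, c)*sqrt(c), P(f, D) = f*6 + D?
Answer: 275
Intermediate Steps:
P(f, D) = D + 6*f (P(f, D) = 6*f + D = D + 6*f)
T(c) = 28*c**(3/2) (T(c) = 4*((c + 6*c)*sqrt(c)) = 4*((7*c)*sqrt(c)) = 4*(7*c**(3/2)) = 28*c**(3/2))
U(x, v) = -275 (U(x, v) = -157 - 118 = -275)
-U(T(13), -28) = -1*(-275) = 275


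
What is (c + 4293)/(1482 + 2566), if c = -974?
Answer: 3319/4048 ≈ 0.81991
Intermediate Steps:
(c + 4293)/(1482 + 2566) = (-974 + 4293)/(1482 + 2566) = 3319/4048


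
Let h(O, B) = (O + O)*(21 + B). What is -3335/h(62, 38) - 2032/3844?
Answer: -223273/226796 ≈ -0.98447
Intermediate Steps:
h(O, B) = 2*O*(21 + B) (h(O, B) = (2*O)*(21 + B) = 2*O*(21 + B))
-3335/h(62, 38) - 2032/3844 = -3335*1/(124*(21 + 38)) - 2032/3844 = -3335/(2*62*59) - 2032*1/3844 = -3335/7316 - 508/961 = -223273/226796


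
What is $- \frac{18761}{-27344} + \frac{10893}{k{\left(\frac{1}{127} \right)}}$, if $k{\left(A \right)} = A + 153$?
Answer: $\frac{4774069267}{66418576} \approx 71.879$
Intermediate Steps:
$k{\left(A \right)} = 153 + A$
$- \frac{18761}{-27344} + \frac{10893}{k{\left(\frac{1}{127} \right)}} = - \frac{18761}{-27344} + \frac{10893}{153 + \frac{1}{127}} = \left(-18761\right) \left(- \frac{1}{27344}\right) + \frac{10893}{153 + \frac{1}{127}} = \frac{18761}{27344} + \frac{10893}{\frac{19432}{127}} = \frac{18761}{27344} + 10893 \cdot \frac{127}{19432} = \frac{18761}{27344} + \frac{1383411}{19432} = \frac{4774069267}{66418576}$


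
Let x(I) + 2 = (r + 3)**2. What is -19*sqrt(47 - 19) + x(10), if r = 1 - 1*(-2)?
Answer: 34 - 38*sqrt(7) ≈ -66.539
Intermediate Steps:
r = 3 (r = 1 + 2 = 3)
x(I) = 34 (x(I) = -2 + (3 + 3)**2 = -2 + 6**2 = -2 + 36 = 34)
-19*sqrt(47 - 19) + x(10) = -19*sqrt(47 - 19) + 34 = -38*sqrt(7) + 34 = 34 - 38*sqrt(7)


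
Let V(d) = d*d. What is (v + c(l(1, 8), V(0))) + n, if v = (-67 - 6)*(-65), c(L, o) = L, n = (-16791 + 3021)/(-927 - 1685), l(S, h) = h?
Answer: 6214303/1306 ≈ 4758.3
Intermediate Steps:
V(d) = d**2
n = 6885/1306 (n = -13770/(-2612) = -13770*(-1/2612) = 6885/1306 ≈ 5.2718)
v = 4745 (v = -73*(-65) = 4745)
(v + c(l(1, 8), V(0))) + n = (4745 + 8) + 6885/1306 = 4753 + 6885/1306 = 6214303/1306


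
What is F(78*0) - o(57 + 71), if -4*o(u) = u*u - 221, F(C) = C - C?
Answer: 16163/4 ≈ 4040.8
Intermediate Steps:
F(C) = 0
o(u) = 221/4 - u**2/4 (o(u) = -(u*u - 221)/4 = -(u**2 - 221)/4 = -(-221 + u**2)/4 = 221/4 - u**2/4)
F(78*0) - o(57 + 71) = 0 - (221/4 - (57 + 71)**2/4) = 0 - (221/4 - 1/4*128**2) = 0 - (221/4 - 1/4*16384) = 0 - (221/4 - 4096) = 0 - 1*(-16163/4) = 0 + 16163/4 = 16163/4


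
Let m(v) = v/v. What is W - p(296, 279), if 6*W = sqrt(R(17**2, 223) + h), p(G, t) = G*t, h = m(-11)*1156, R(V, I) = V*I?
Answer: -82584 + 17*sqrt(227)/6 ≈ -82541.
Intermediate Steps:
m(v) = 1
R(V, I) = I*V
h = 1156 (h = 1*1156 = 1156)
W = 17*sqrt(227)/6 (W = sqrt(223*17**2 + 1156)/6 = sqrt(223*289 + 1156)/6 = sqrt(64447 + 1156)/6 = sqrt(65603)/6 = (17*sqrt(227))/6 = 17*sqrt(227)/6 ≈ 42.688)
W - p(296, 279) = 17*sqrt(227)/6 - 296*279 = 17*sqrt(227)/6 - 1*82584 = 17*sqrt(227)/6 - 82584 = -82584 + 17*sqrt(227)/6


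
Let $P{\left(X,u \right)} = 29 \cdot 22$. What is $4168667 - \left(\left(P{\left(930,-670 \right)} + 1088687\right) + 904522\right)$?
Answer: $2174820$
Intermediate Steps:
$P{\left(X,u \right)} = 638$
$4168667 - \left(\left(P{\left(930,-670 \right)} + 1088687\right) + 904522\right) = 4168667 - \left(\left(638 + 1088687\right) + 904522\right) = 4168667 - \left(1089325 + 904522\right) = 4168667 - 1993847 = 2174820$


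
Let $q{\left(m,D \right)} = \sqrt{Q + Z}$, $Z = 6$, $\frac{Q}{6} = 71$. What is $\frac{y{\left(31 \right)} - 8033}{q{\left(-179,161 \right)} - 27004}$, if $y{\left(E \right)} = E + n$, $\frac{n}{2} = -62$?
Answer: $\frac{27429313}{91151948} + \frac{12189 \sqrt{3}}{91151948} \approx 0.30115$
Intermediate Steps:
$n = -124$ ($n = 2 \left(-62\right) = -124$)
$Q = 426$ ($Q = 6 \cdot 71 = 426$)
$y{\left(E \right)} = -124 + E$ ($y{\left(E \right)} = E - 124 = -124 + E$)
$q{\left(m,D \right)} = 12 \sqrt{3}$ ($q{\left(m,D \right)} = \sqrt{426 + 6} = \sqrt{432} = 12 \sqrt{3}$)
$\frac{y{\left(31 \right)} - 8033}{q{\left(-179,161 \right)} - 27004} = \frac{\left(-124 + 31\right) - 8033}{12 \sqrt{3} - 27004} = \frac{-93 - 8033}{-27004 + 12 \sqrt{3}} = - \frac{8126}{-27004 + 12 \sqrt{3}}$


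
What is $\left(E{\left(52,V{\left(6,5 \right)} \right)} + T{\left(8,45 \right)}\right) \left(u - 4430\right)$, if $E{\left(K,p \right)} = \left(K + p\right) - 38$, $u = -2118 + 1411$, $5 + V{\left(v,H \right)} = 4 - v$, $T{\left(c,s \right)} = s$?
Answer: $-267124$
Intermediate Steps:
$V{\left(v,H \right)} = -1 - v$ ($V{\left(v,H \right)} = -5 - \left(-4 + v\right) = -1 - v$)
$u = -707$
$E{\left(K,p \right)} = -38 + K + p$
$\left(E{\left(52,V{\left(6,5 \right)} \right)} + T{\left(8,45 \right)}\right) \left(u - 4430\right) = \left(\left(-38 + 52 - 7\right) + 45\right) \left(-707 - 4430\right) = \left(\left(-38 + 52 - 7\right) + 45\right) \left(-5137\right) = \left(7 + 45\right) \left(-5137\right) = 52 \left(-5137\right) = -267124$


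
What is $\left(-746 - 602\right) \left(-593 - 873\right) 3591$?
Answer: $7096419288$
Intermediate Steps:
$\left(-746 - 602\right) \left(-593 - 873\right) 3591 = \left(-1348\right) \left(-1466\right) 3591 = 1976168 \cdot 3591 = 7096419288$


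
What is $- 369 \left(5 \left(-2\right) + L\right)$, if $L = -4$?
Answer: $5166$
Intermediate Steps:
$- 369 \left(5 \left(-2\right) + L\right) = - 369 \left(5 \left(-2\right) - 4\right) = - 369 \left(-10 - 4\right) = \left(-369\right) \left(-14\right) = 5166$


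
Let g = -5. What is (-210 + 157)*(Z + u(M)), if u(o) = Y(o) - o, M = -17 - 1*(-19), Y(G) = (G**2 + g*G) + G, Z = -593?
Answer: 31747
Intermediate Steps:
Y(G) = G**2 - 4*G (Y(G) = (G**2 - 5*G) + G = G**2 - 4*G)
M = 2 (M = -17 + 19 = 2)
u(o) = -o + o*(-4 + o) (u(o) = o*(-4 + o) - o = -o + o*(-4 + o))
(-210 + 157)*(Z + u(M)) = (-210 + 157)*(-593 + 2*(-5 + 2)) = -53*(-593 + 2*(-3)) = -53*(-593 - 6) = -53*(-599) = 31747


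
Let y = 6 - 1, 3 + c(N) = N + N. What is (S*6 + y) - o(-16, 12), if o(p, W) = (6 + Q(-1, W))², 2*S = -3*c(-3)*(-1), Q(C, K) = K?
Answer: -400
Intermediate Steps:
c(N) = -3 + 2*N (c(N) = -3 + (N + N) = -3 + 2*N)
y = 5
S = -27/2 (S = (-3*(-3 + 2*(-3))*(-1))/2 = (-3*(-3 - 6)*(-1))/2 = (-3*(-9)*(-1))/2 = (27*(-1))/2 = (½)*(-27) = -27/2 ≈ -13.500)
o(p, W) = (6 + W)²
(S*6 + y) - o(-16, 12) = (-27/2*6 + 5) - (6 + 12)² = (-81 + 5) - 1*18² = -76 - 1*324 = -76 - 324 = -400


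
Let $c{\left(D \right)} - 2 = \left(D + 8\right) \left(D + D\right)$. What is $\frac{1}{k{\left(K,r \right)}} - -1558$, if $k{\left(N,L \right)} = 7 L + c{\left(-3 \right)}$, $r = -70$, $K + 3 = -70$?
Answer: $\frac{807043}{518} \approx 1558.0$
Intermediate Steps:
$K = -73$ ($K = -3 - 70 = -73$)
$c{\left(D \right)} = 2 + 2 D \left(8 + D\right)$ ($c{\left(D \right)} = 2 + \left(D + 8\right) \left(D + D\right) = 2 + \left(8 + D\right) 2 D = 2 + 2 D \left(8 + D\right)$)
$k{\left(N,L \right)} = -28 + 7 L$ ($k{\left(N,L \right)} = 7 L + \left(2 + 2 \left(-3\right)^{2} + 16 \left(-3\right)\right) = 7 L + \left(2 + 2 \cdot 9 - 48\right) = 7 L + \left(2 + 18 - 48\right) = 7 L - 28 = -28 + 7 L$)
$\frac{1}{k{\left(K,r \right)}} - -1558 = \frac{1}{-28 + 7 \left(-70\right)} - -1558 = \frac{1}{-28 - 490} + 1558 = \frac{1}{-518} + 1558 = - \frac{1}{518} + 1558 = \frac{807043}{518}$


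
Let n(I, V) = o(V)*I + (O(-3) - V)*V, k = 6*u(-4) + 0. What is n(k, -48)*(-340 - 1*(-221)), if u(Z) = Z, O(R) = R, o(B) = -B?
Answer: 394128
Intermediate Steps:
k = -24 (k = 6*(-4) + 0 = -24 + 0 = -24)
n(I, V) = V*(-3 - V) - I*V (n(I, V) = (-V)*I + (-3 - V)*V = -I*V + V*(-3 - V) = V*(-3 - V) - I*V)
n(k, -48)*(-340 - 1*(-221)) = (-48*(-3 - 1*(-24) - 1*(-48)))*(-340 - 1*(-221)) = (-48*(-3 + 24 + 48))*(-340 + 221) = -48*69*(-119) = -3312*(-119) = 394128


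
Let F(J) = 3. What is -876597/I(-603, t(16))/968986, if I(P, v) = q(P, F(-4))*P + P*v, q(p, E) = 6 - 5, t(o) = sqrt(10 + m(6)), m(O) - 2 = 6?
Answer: -292199/3311025162 + 292199*sqrt(2)/1103675054 ≈ 0.00028616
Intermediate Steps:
m(O) = 8 (m(O) = 2 + 6 = 8)
t(o) = 3*sqrt(2) (t(o) = sqrt(10 + 8) = sqrt(18) = 3*sqrt(2))
q(p, E) = 1
I(P, v) = P + P*v (I(P, v) = 1*P + P*v = P + P*v)
-876597/I(-603, t(16))/968986 = -876597*(-1/(603*(1 + 3*sqrt(2))))/968986 = -876597/(-603 - 1809*sqrt(2))*(1/968986) = -876597/(968986*(-603 - 1809*sqrt(2)))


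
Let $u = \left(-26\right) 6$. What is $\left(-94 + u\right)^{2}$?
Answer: $62500$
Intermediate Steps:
$u = -156$
$\left(-94 + u\right)^{2} = \left(-94 - 156\right)^{2} = \left(-250\right)^{2} = 62500$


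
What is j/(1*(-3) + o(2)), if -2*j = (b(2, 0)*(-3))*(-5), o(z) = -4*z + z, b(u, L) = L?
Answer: 0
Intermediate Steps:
o(z) = -3*z
j = 0 (j = -0*(-3)*(-5)/2 = -0*(-5) = -½*0 = 0)
j/(1*(-3) + o(2)) = 0/(1*(-3) - 3*2) = 0/(-3 - 6) = 0/(-9) = -⅑*0 = 0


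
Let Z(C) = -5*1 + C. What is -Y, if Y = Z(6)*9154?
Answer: -9154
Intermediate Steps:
Z(C) = -5 + C
Y = 9154 (Y = (-5 + 6)*9154 = 1*9154 = 9154)
-Y = -1*9154 = -9154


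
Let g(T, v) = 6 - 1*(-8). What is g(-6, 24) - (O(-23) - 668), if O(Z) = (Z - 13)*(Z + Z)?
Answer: -974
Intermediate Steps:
O(Z) = 2*Z*(-13 + Z) (O(Z) = (-13 + Z)*(2*Z) = 2*Z*(-13 + Z))
g(T, v) = 14 (g(T, v) = 6 + 8 = 14)
g(-6, 24) - (O(-23) - 668) = 14 - (2*(-23)*(-13 - 23) - 668) = 14 - (2*(-23)*(-36) - 668) = 14 - (1656 - 668) = 14 - 1*988 = 14 - 988 = -974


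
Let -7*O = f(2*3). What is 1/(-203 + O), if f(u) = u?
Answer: -7/1427 ≈ -0.0049054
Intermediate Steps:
O = -6/7 (O = -2*3/7 = -⅐*6 = -6/7 ≈ -0.85714)
1/(-203 + O) = 1/(-203 - 6/7) = 1/(-1427/7) = -7/1427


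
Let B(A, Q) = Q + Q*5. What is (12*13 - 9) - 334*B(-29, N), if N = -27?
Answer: 54255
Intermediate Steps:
B(A, Q) = 6*Q (B(A, Q) = Q + 5*Q = 6*Q)
(12*13 - 9) - 334*B(-29, N) = (12*13 - 9) - 2004*(-27) = (156 - 9) - 334*(-162) = 147 + 54108 = 54255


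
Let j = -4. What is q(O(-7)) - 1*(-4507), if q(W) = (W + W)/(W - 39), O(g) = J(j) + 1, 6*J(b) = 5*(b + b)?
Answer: 301986/67 ≈ 4507.3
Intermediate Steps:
J(b) = 5*b/3 (J(b) = (5*(b + b))/6 = (5*(2*b))/6 = (10*b)/6 = 5*b/3)
O(g) = -17/3 (O(g) = (5/3)*(-4) + 1 = -20/3 + 1 = -17/3)
q(W) = 2*W/(-39 + W) (q(W) = (2*W)/(-39 + W) = 2*W/(-39 + W))
q(O(-7)) - 1*(-4507) = 2*(-17/3)/(-39 - 17/3) - 1*(-4507) = 2*(-17/3)/(-134/3) + 4507 = 2*(-17/3)*(-3/134) + 4507 = 17/67 + 4507 = 301986/67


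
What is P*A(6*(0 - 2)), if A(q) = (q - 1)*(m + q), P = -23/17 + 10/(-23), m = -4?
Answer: -145392/391 ≈ -371.85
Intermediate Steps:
P = -699/391 (P = -23*1/17 + 10*(-1/23) = -23/17 - 10/23 = -699/391 ≈ -1.7877)
A(q) = (-1 + q)*(-4 + q) (A(q) = (q - 1)*(-4 + q) = (-1 + q)*(-4 + q))
P*A(6*(0 - 2)) = -699*(4 + (6*(0 - 2))**2 - 30*(0 - 2))/391 = -699*(4 + (6*(-2))**2 - 30*(-2))/391 = -699*(4 + (-12)**2 - 5*(-12))/391 = -699*(4 + 144 + 60)/391 = -699/391*208 = -145392/391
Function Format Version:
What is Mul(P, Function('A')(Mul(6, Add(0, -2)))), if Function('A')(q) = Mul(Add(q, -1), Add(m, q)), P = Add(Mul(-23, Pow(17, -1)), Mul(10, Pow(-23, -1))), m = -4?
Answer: Rational(-145392, 391) ≈ -371.85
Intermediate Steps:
P = Rational(-699, 391) (P = Add(Mul(-23, Rational(1, 17)), Mul(10, Rational(-1, 23))) = Add(Rational(-23, 17), Rational(-10, 23)) = Rational(-699, 391) ≈ -1.7877)
Function('A')(q) = Mul(Add(-1, q), Add(-4, q)) (Function('A')(q) = Mul(Add(q, -1), Add(-4, q)) = Mul(Add(-1, q), Add(-4, q)))
Mul(P, Function('A')(Mul(6, Add(0, -2)))) = Mul(Rational(-699, 391), Add(4, Pow(Mul(6, Add(0, -2)), 2), Mul(-5, Mul(6, Add(0, -2))))) = Mul(Rational(-699, 391), Add(4, Pow(Mul(6, -2), 2), Mul(-5, Mul(6, -2)))) = Mul(Rational(-699, 391), Add(4, Pow(-12, 2), Mul(-5, -12))) = Mul(Rational(-699, 391), Add(4, 144, 60)) = Mul(Rational(-699, 391), 208) = Rational(-145392, 391)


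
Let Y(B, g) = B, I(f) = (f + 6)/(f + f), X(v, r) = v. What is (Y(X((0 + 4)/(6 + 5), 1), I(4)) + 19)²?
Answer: 45369/121 ≈ 374.95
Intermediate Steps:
I(f) = (6 + f)/(2*f) (I(f) = (6 + f)/((2*f)) = (6 + f)*(1/(2*f)) = (6 + f)/(2*f))
(Y(X((0 + 4)/(6 + 5), 1), I(4)) + 19)² = ((0 + 4)/(6 + 5) + 19)² = (4/11 + 19)² = (213/11)² = 45369/121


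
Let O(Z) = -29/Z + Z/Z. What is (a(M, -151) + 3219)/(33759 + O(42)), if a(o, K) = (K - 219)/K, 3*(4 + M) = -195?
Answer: 20430438/214101541 ≈ 0.095424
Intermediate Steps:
M = -69 (M = -4 + (1/3)*(-195) = -4 - 65 = -69)
a(o, K) = (-219 + K)/K
O(Z) = 1 - 29/Z (O(Z) = -29/Z + 1 = 1 - 29/Z)
(a(M, -151) + 3219)/(33759 + O(42)) = ((-219 - 151)/(-151) + 3219)/(33759 + (-29 + 42)/42) = (-1/151*(-370) + 3219)/(33759 + (1/42)*13) = (370/151 + 3219)/(33759 + 13/42) = 486439/(151*(1417891/42)) = (486439/151)*(42/1417891) = 20430438/214101541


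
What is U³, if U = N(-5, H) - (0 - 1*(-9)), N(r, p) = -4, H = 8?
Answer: -2197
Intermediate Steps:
U = -13 (U = -4 - (0 - 1*(-9)) = -4 - (0 + 9) = -4 - 1*9 = -4 - 9 = -13)
U³ = (-13)³ = -2197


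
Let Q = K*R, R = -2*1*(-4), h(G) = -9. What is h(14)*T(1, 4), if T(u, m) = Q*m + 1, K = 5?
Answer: -1449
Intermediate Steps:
R = 8 (R = -2*(-4) = 8)
Q = 40 (Q = 5*8 = 40)
T(u, m) = 1 + 40*m (T(u, m) = 40*m + 1 = 1 + 40*m)
h(14)*T(1, 4) = -9*(1 + 40*4) = -9*(1 + 160) = -9*161 = -1449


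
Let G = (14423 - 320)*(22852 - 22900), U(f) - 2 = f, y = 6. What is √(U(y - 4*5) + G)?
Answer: 2*I*√169239 ≈ 822.77*I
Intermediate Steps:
U(f) = 2 + f
G = -676944 (G = 14103*(-48) = -676944)
√(U(y - 4*5) + G) = √((2 + (6 - 4*5)) - 676944) = √((2 + (6 - 20)) - 676944) = √((2 - 14) - 676944) = √(-12 - 676944) = √(-676956) = 2*I*√169239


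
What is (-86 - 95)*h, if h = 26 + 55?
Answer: -14661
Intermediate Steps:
h = 81
(-86 - 95)*h = (-86 - 95)*81 = -181*81 = -14661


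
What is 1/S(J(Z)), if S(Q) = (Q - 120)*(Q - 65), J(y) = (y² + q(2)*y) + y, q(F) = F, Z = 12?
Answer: 1/6900 ≈ 0.00014493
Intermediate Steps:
J(y) = y² + 3*y (J(y) = (y² + 2*y) + y = y² + 3*y)
S(Q) = (-120 + Q)*(-65 + Q)
1/S(J(Z)) = 1/(7800 + (12*(3 + 12))² - 2220*(3 + 12)) = 1/(7800 + (12*15)² - 2220*15) = 1/(7800 + 180² - 185*180) = 1/(7800 + 32400 - 33300) = 1/6900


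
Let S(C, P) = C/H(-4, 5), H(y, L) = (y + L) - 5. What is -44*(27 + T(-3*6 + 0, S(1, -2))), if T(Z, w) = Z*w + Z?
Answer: -594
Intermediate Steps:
H(y, L) = -5 + L + y (H(y, L) = (L + y) - 5 = -5 + L + y)
S(C, P) = -C/4 (S(C, P) = C/(-5 + 5 - 4) = C/(-4) = C*(-¼) = -C/4)
T(Z, w) = Z + Z*w
-44*(27 + T(-3*6 + 0, S(1, -2))) = -44*(27 + (-3*6 + 0)*(1 - ¼*1)) = -44*(27 + (-18 + 0)*(1 - ¼)) = -44*(27 - 18*¾) = -44*(27 - 27/2) = -44*27/2 = -594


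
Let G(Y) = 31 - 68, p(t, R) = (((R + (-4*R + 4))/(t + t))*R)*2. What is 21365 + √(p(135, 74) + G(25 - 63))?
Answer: 21365 + I*√316905/45 ≈ 21365.0 + 12.51*I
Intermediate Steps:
p(t, R) = R*(4 - 3*R)/t (p(t, R) = (((R + (4 - 4*R))/((2*t)))*R)*2 = (((4 - 3*R)*(1/(2*t)))*R)*2 = (((4 - 3*R)/(2*t))*R)*2 = (R*(4 - 3*R)/(2*t))*2 = R*(4 - 3*R)/t)
G(Y) = -37
21365 + √(p(135, 74) + G(25 - 63)) = 21365 + √(74*(4 - 3*74)/135 - 37) = 21365 + √(74*(1/135)*(4 - 222) - 37) = 21365 + √(74*(1/135)*(-218) - 37) = 21365 + √(-16132/135 - 37) = 21365 + √(-21127/135) = 21365 + I*√316905/45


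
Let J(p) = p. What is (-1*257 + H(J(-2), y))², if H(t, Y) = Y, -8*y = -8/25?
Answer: 41267776/625 ≈ 66029.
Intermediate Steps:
y = 1/25 (y = -(-1)/25 = -⅛*(-8/25) = 1/25 ≈ 0.040000)
(-1*257 + H(J(-2), y))² = (-1*257 + 1/25)² = (-257 + 1/25)² = (-6424/25)² = 41267776/625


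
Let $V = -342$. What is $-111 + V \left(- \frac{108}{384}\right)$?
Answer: $- \frac{237}{16} \approx -14.813$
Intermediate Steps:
$-111 + V \left(- \frac{108}{384}\right) = -111 - 342 \left(- \frac{108}{384}\right) = -111 - 342 \left(\left(-108\right) \frac{1}{384}\right) = -111 - - \frac{1539}{16} = -111 + \frac{1539}{16} = - \frac{237}{16}$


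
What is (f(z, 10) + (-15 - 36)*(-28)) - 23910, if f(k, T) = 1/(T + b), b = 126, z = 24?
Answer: -3057551/136 ≈ -22482.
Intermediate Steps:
f(k, T) = 1/(126 + T) (f(k, T) = 1/(T + 126) = 1/(126 + T))
(f(z, 10) + (-15 - 36)*(-28)) - 23910 = (1/(126 + 10) + (-15 - 36)*(-28)) - 23910 = (1/136 - 51*(-28)) - 23910 = (1/136 + 1428) - 23910 = 194209/136 - 23910 = -3057551/136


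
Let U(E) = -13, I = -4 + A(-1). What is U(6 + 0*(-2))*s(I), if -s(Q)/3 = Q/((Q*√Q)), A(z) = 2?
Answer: -39*I*√2/2 ≈ -27.577*I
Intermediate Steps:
I = -2 (I = -4 + 2 = -2)
s(Q) = -3/√Q (s(Q) = -3*Q/(Q*√Q) = -3*Q/(Q^(3/2)) = -3*Q/Q^(3/2) = -3/√Q)
U(6 + 0*(-2))*s(I) = -(-39)/√(-2) = -(-39)*(-I*√2/2) = -39*I*√2/2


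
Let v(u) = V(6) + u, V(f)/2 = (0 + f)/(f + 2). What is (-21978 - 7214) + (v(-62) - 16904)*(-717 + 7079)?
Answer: -107957341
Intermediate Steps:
V(f) = 2*f/(2 + f) (V(f) = 2*((0 + f)/(f + 2)) = 2*(f/(2 + f)) = 2*f/(2 + f))
v(u) = 3/2 + u (v(u) = 2*6/(2 + 6) + u = 2*6/8 + u = 2*6*(⅛) + u = 3/2 + u)
(-21978 - 7214) + (v(-62) - 16904)*(-717 + 7079) = (-21978 - 7214) + ((3/2 - 62) - 16904)*(-717 + 7079) = -29192 + (-121/2 - 16904)*6362 = -29192 - 33929/2*6362 = -29192 - 107928149 = -107957341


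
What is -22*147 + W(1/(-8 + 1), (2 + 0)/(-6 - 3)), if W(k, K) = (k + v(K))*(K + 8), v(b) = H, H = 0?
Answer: -29116/9 ≈ -3235.1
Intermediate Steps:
v(b) = 0
W(k, K) = k*(8 + K) (W(k, K) = (k + 0)*(K + 8) = k*(8 + K))
-22*147 + W(1/(-8 + 1), (2 + 0)/(-6 - 3)) = -22*147 + (8 + (2 + 0)/(-6 - 3))/(-8 + 1) = -3234 + (8 + 2/(-9))/(-7) = -3234 - (8 + 2*(-⅑))/7 = -3234 - (8 - 2/9)/7 = -3234 - ⅐*70/9 = -3234 - 10/9 = -29116/9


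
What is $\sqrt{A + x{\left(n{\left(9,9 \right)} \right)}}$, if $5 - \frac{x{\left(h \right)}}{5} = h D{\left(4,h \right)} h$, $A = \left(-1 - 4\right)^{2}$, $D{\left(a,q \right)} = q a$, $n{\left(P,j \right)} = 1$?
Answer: $\sqrt{30} \approx 5.4772$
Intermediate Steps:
$D{\left(a,q \right)} = a q$
$A = 25$ ($A = \left(-5\right)^{2} = 25$)
$x{\left(h \right)} = 25 - 20 h^{3}$ ($x{\left(h \right)} = 25 - 5 h 4 h h = 25 - 5 \cdot 4 h^{2} h = 25 - 5 \cdot 4 h^{3} = 25 - 20 h^{3}$)
$\sqrt{A + x{\left(n{\left(9,9 \right)} \right)}} = \sqrt{25 + \left(25 - 20 \cdot 1^{3}\right)} = \sqrt{25 + \left(25 - 20\right)} = \sqrt{25 + 5} = \sqrt{30}$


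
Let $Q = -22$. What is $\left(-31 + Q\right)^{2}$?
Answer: $2809$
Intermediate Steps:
$\left(-31 + Q\right)^{2} = \left(-31 - 22\right)^{2} = \left(-53\right)^{2} = 2809$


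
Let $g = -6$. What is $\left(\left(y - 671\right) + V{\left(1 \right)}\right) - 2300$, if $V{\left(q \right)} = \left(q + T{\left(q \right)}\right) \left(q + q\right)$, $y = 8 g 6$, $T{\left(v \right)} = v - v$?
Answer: $-3257$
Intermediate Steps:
$T{\left(v \right)} = 0$
$y = -288$ ($y = 8 \left(-6\right) 6 = \left(-48\right) 6 = -288$)
$V{\left(q \right)} = 2 q^{2}$ ($V{\left(q \right)} = \left(q + 0\right) \left(q + q\right) = q 2 q = 2 q^{2}$)
$\left(\left(y - 671\right) + V{\left(1 \right)}\right) - 2300 = \left(\left(-288 - 671\right) + 2 \cdot 1^{2}\right) - 2300 = \left(\left(-288 - 671\right) + 2 \cdot 1\right) - 2300 = \left(-959 + 2\right) - 2300 = -957 - 2300 = -3257$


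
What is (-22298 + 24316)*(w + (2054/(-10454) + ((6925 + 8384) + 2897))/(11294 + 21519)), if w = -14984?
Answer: -5185985322854082/171513551 ≈ -3.0237e+7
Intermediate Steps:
(-22298 + 24316)*(w + (2054/(-10454) + ((6925 + 8384) + 2897))/(11294 + 21519)) = (-22298 + 24316)*(-14984 + (2054/(-10454) + ((6925 + 8384) + 2897))/(11294 + 21519)) = 2018*(-14984 + (2054*(-1/10454) + (15309 + 2897))/32813) = 2018*(-14984 + (-1027/5227 + 18206)*(1/32813)) = 2018*(-14984 + (95161735/5227)*(1/32813)) = 2018*(-14984 + 95161735/171513551) = 2018*(-2569863886449/171513551) = -5185985322854082/171513551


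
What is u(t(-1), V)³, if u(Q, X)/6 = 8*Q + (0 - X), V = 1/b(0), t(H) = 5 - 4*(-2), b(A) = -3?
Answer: 245314376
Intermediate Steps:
t(H) = 13 (t(H) = 5 + 8 = 13)
V = -⅓ (V = 1/(-3) = -⅓ ≈ -0.33333)
u(Q, X) = -6*X + 48*Q (u(Q, X) = 6*(8*Q + (0 - X)) = 6*(8*Q - X) = 6*(-X + 8*Q) = -6*X + 48*Q)
u(t(-1), V)³ = (-6*(-⅓) + 48*13)³ = (2 + 624)³ = 626³ = 245314376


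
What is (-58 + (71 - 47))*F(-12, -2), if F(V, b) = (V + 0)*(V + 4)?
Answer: -3264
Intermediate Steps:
F(V, b) = V*(4 + V)
(-58 + (71 - 47))*F(-12, -2) = (-58 + (71 - 47))*(-12*(4 - 12)) = (-58 + 24)*(-12*(-8)) = -34*96 = -3264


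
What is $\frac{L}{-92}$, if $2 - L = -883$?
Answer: $- \frac{885}{92} \approx -9.6196$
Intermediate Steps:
$L = 885$ ($L = 2 - -883 = 2 + 883 = 885$)
$\frac{L}{-92} = \frac{885}{-92} = 885 \left(- \frac{1}{92}\right) = - \frac{885}{92}$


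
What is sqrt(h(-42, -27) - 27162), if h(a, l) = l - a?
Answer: I*sqrt(27147) ≈ 164.76*I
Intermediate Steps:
sqrt(h(-42, -27) - 27162) = sqrt((-27 - 1*(-42)) - 27162) = sqrt((-27 + 42) - 27162) = sqrt(15 - 27162) = sqrt(-27147) = I*sqrt(27147)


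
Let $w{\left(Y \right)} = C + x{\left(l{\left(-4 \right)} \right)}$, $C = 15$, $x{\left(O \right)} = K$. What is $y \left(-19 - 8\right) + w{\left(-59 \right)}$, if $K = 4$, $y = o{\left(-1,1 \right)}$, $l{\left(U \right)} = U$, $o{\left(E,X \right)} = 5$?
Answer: $-116$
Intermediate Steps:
$y = 5$
$x{\left(O \right)} = 4$
$w{\left(Y \right)} = 19$ ($w{\left(Y \right)} = 15 + 4 = 19$)
$y \left(-19 - 8\right) + w{\left(-59 \right)} = 5 \left(-19 - 8\right) + 19 = 5 \left(-27\right) + 19 = -135 + 19 = -116$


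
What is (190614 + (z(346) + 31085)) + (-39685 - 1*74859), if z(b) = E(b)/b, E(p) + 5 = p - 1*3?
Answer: 18537984/173 ≈ 1.0716e+5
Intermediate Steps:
E(p) = -8 + p (E(p) = -5 + (p - 1*3) = -5 + (p - 3) = -5 + (-3 + p) = -8 + p)
z(b) = (-8 + b)/b
(190614 + (z(346) + 31085)) + (-39685 - 1*74859) = (190614 + ((-8 + 346)/346 + 31085)) + (-39685 - 1*74859) = (190614 + ((1/346)*338 + 31085)) + (-39685 - 74859) = (190614 + (169/173 + 31085)) - 114544 = (190614 + 5377874/173) - 114544 = 38354096/173 - 114544 = 18537984/173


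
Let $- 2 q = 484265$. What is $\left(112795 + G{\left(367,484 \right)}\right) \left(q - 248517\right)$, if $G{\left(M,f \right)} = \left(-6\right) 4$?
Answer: $- \frac{110662069529}{2} \approx -5.5331 \cdot 10^{10}$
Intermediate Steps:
$G{\left(M,f \right)} = -24$
$q = - \frac{484265}{2}$ ($q = \left(- \frac{1}{2}\right) 484265 = - \frac{484265}{2} \approx -2.4213 \cdot 10^{5}$)
$\left(112795 + G{\left(367,484 \right)}\right) \left(q - 248517\right) = \left(112795 - 24\right) \left(- \frac{484265}{2} - 248517\right) = 112771 \left(- \frac{981299}{2}\right) = - \frac{110662069529}{2}$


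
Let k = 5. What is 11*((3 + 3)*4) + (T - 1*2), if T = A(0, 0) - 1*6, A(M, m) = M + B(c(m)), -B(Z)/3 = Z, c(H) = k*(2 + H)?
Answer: 226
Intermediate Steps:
c(H) = 10 + 5*H (c(H) = 5*(2 + H) = 10 + 5*H)
B(Z) = -3*Z
A(M, m) = -30 + M - 15*m (A(M, m) = M - 3*(10 + 5*m) = M + (-30 - 15*m) = -30 + M - 15*m)
T = -36 (T = (-30 + 0 - 15*0) - 1*6 = (-30 + 0 + 0) - 6 = -30 - 6 = -36)
11*((3 + 3)*4) + (T - 1*2) = 11*((3 + 3)*4) + (-36 - 1*2) = 11*(6*4) + (-36 - 2) = 11*24 - 38 = 264 - 38 = 226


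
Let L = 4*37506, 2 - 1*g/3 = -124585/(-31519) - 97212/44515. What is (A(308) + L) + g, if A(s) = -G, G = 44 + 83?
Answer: 210316699497614/1403068285 ≈ 1.4990e+5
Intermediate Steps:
G = 127
A(s) = -127 (A(s) = -1*127 = -127)
g = 972780969/1403068285 (g = 6 - 3*(-124585/(-31519) - 97212/44515) = 6 - 3*(-124585*(-1/31519) - 97212*1/44515) = 6 - 3*(124585/31519 - 97212/44515) = 6 - 3*2481876247/1403068285 = 6 - 7445628741/1403068285 = 972780969/1403068285 ≈ 0.69332)
L = 150024
(A(308) + L) + g = (-127 + 150024) + 972780969/1403068285 = 149897 + 972780969/1403068285 = 210316699497614/1403068285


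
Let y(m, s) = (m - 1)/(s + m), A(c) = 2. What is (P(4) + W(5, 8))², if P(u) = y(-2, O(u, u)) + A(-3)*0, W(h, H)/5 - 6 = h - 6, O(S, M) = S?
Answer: 2209/4 ≈ 552.25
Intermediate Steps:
W(h, H) = 5*h (W(h, H) = 30 + 5*(h - 6) = 30 + 5*(-6 + h) = 30 + (-30 + 5*h) = 5*h)
y(m, s) = (-1 + m)/(m + s)
P(u) = -3/(-2 + u) (P(u) = (-1 - 2)/(-2 + u) + 2*0 = -3/(-2 + u) + 0 = -3/(-2 + u))
(P(4) + W(5, 8))² = (-3/(-2 + 4) + 5*5)² = (-3/2 + 25)² = (47/2)² = 2209/4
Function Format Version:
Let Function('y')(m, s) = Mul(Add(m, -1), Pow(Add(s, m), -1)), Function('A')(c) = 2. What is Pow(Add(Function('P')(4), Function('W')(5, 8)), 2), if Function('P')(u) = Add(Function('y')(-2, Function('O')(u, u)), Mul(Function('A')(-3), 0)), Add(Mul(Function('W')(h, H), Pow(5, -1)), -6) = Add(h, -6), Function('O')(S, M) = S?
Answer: Rational(2209, 4) ≈ 552.25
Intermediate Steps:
Function('W')(h, H) = Mul(5, h) (Function('W')(h, H) = Add(30, Mul(5, Add(h, -6))) = Add(30, Mul(5, Add(-6, h))) = Add(30, Add(-30, Mul(5, h))) = Mul(5, h))
Function('y')(m, s) = Mul(Pow(Add(m, s), -1), Add(-1, m)) (Function('y')(m, s) = Mul(Add(-1, m), Pow(Add(m, s), -1)) = Mul(Pow(Add(m, s), -1), Add(-1, m)))
Function('P')(u) = Mul(-3, Pow(Add(-2, u), -1)) (Function('P')(u) = Add(Mul(Pow(Add(-2, u), -1), Add(-1, -2)), Mul(2, 0)) = Add(Mul(Pow(Add(-2, u), -1), -3), 0) = Add(Mul(-3, Pow(Add(-2, u), -1)), 0) = Mul(-3, Pow(Add(-2, u), -1)))
Pow(Add(Function('P')(4), Function('W')(5, 8)), 2) = Pow(Add(Mul(-3, Pow(Add(-2, 4), -1)), Mul(5, 5)), 2) = Pow(Add(Mul(-3, Pow(2, -1)), 25), 2) = Pow(Add(Mul(-3, Rational(1, 2)), 25), 2) = Pow(Add(Rational(-3, 2), 25), 2) = Pow(Rational(47, 2), 2) = Rational(2209, 4)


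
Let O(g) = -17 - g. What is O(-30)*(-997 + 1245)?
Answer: 3224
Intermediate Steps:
O(-30)*(-997 + 1245) = (-17 - 1*(-30))*(-997 + 1245) = (-17 + 30)*248 = 13*248 = 3224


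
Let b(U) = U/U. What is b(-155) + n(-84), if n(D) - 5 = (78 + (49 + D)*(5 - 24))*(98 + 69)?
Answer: 124087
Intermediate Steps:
n(D) = -142446 - 3173*D (n(D) = 5 + (78 + (49 + D)*(5 - 24))*(98 + 69) = 5 + (78 + (49 + D)*(-19))*167 = 5 + (78 + (-931 - 19*D))*167 = 5 + (-853 - 19*D)*167 = 5 + (-142451 - 3173*D) = -142446 - 3173*D)
b(U) = 1
b(-155) + n(-84) = 1 + (-142446 - 3173*(-84)) = 1 + (-142446 + 266532) = 1 + 124086 = 124087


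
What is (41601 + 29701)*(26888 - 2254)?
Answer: 1756453468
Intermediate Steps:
(41601 + 29701)*(26888 - 2254) = 71302*24634 = 1756453468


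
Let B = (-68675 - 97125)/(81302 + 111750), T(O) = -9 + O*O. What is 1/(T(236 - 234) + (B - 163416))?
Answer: -48263/7887229173 ≈ -6.1191e-6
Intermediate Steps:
T(O) = -9 + O²
B = -41450/48263 (B = -165800/193052 = -165800*1/193052 = -41450/48263 ≈ -0.85884)
1/(T(236 - 234) + (B - 163416)) = 1/((-9 + (236 - 234)²) + (-41450/48263 - 163416)) = 1/((-9 + 2²) - 7886987858/48263) = 1/((-9 + 4) - 7886987858/48263) = 1/(-5 - 7886987858/48263) = 1/(-7887229173/48263) = -48263/7887229173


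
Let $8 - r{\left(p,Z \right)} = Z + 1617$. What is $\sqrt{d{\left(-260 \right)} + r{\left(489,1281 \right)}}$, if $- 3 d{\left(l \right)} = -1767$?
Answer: $i \sqrt{2301} \approx 47.969 i$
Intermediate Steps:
$r{\left(p,Z \right)} = -1609 - Z$ ($r{\left(p,Z \right)} = 8 - \left(Z + 1617\right) = 8 - \left(1617 + Z\right) = -1609 - Z$)
$d{\left(l \right)} = 589$ ($d{\left(l \right)} = \left(- \frac{1}{3}\right) \left(-1767\right) = 589$)
$\sqrt{d{\left(-260 \right)} + r{\left(489,1281 \right)}} = \sqrt{589 - 2890} = \sqrt{-2301} = i \sqrt{2301}$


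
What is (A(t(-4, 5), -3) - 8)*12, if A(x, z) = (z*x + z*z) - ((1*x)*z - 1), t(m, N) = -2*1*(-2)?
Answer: 24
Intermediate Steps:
t(m, N) = 4 (t(m, N) = -2*(-2) = 4)
A(x, z) = 1 + z² (A(x, z) = (x*z + z²) - (x*z - 1) = (z² + x*z) - (-1 + x*z) = (z² + x*z) + (1 - x*z) = 1 + z²)
(A(t(-4, 5), -3) - 8)*12 = ((1 + (-3)²) - 8)*12 = ((1 + 9) - 8)*12 = (10 - 8)*12 = 2*12 = 24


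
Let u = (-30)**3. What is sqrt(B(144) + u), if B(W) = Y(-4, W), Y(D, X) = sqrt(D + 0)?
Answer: sqrt(-27000 + 2*I) ≈ 0.0061 + 164.32*I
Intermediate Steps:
Y(D, X) = sqrt(D)
B(W) = 2*I (B(W) = sqrt(-4) = 2*I)
u = -27000
sqrt(B(144) + u) = sqrt(2*I - 27000) = sqrt(-27000 + 2*I)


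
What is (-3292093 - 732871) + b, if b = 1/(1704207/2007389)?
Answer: -6859369816159/1704207 ≈ -4.0250e+6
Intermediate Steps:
b = 2007389/1704207 (b = 1/(1704207*(1/2007389)) = 1/(1704207/2007389) = 2007389/1704207 ≈ 1.1779)
(-3292093 - 732871) + b = (-3292093 - 732871) + 2007389/1704207 = -4024964 + 2007389/1704207 = -6859369816159/1704207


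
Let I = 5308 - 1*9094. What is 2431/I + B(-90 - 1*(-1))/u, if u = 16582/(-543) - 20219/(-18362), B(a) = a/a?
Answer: -751246496453/1111190117862 ≈ -0.67607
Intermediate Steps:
I = -3786 (I = 5308 - 9094 = -3786)
B(a) = 1
u = -293499767/9970566 (u = 16582*(-1/543) - 20219*(-1/18362) = -16582/543 + 20219/18362 = -293499767/9970566 ≈ -29.437)
2431/I + B(-90 - 1*(-1))/u = 2431/(-3786) + 1/(-293499767/9970566) = 2431*(-1/3786) + 1*(-9970566/293499767) = -2431/3786 - 9970566/293499767 = -751246496453/1111190117862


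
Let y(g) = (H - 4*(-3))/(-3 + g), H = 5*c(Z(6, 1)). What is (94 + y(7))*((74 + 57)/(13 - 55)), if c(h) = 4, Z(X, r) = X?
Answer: -2227/7 ≈ -318.14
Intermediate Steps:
H = 20 (H = 5*4 = 20)
y(g) = 32/(-3 + g) (y(g) = (20 - 4*(-3))/(-3 + g) = (20 + 12)/(-3 + g) = 32/(-3 + g))
(94 + y(7))*((74 + 57)/(13 - 55)) = (94 + 32/(-3 + 7))*((74 + 57)/(13 - 55)) = (94 + 32/4)*(131/(-42)) = (94 + 32*(¼))*(131*(-1/42)) = (94 + 8)*(-131/42) = 102*(-131/42) = -2227/7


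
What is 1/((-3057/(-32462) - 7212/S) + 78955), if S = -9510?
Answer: 51452270/4062457842519 ≈ 1.2665e-5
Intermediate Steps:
1/((-3057/(-32462) - 7212/S) + 78955) = 1/((-3057/(-32462) - 7212/(-9510)) + 78955) = 1/((-3057*(-1/32462) - 7212*(-1/9510)) + 78955) = 1/((3057/32462 + 1202/1585) + 78955) = 1/(43864669/51452270 + 78955) = 1/(4062457842519/51452270) = 51452270/4062457842519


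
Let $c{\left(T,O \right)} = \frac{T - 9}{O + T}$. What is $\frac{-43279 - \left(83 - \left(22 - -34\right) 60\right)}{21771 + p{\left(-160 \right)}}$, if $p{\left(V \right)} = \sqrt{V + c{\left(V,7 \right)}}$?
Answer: $- \frac{66622590963}{36259209892} + \frac{60003 i \sqrt{413287}}{36259209892} \approx -1.8374 + 0.0010638 i$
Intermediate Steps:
$c{\left(T,O \right)} = \frac{-9 + T}{O + T}$
$p{\left(V \right)} = \sqrt{V + \frac{-9 + V}{7 + V}}$
$\frac{-43279 - \left(83 - \left(22 - -34\right) 60\right)}{21771 + p{\left(-160 \right)}} = \frac{-43279 - \left(83 - \left(22 - -34\right) 60\right)}{21771 + \sqrt{\frac{-9 - 160 - 160 \left(7 - 160\right)}{7 - 160}}} = \frac{-43279 - \left(83 - \left(22 + 34\right) 60\right)}{21771 + \sqrt{\frac{-9 - 160 - -24480}{-153}}} = \frac{-43279 + \left(-83 + 56 \cdot 60\right)}{21771 + \sqrt{- \frac{-9 - 160 + 24480}{153}}} = \frac{-43279 + \left(-83 + 3360\right)}{21771 + \sqrt{\left(- \frac{1}{153}\right) 24311}} = \frac{-43279 + 3277}{21771 + \sqrt{- \frac{24311}{153}}} = - \frac{40002}{21771 + \frac{i \sqrt{413287}}{51}}$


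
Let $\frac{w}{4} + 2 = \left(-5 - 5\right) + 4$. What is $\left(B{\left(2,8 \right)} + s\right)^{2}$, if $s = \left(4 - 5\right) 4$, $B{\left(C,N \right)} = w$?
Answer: $1296$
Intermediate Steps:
$w = -32$ ($w = -8 + 4 \left(\left(-5 - 5\right) + 4\right) = -8 + 4 \left(-10 + 4\right) = -8 + 4 \left(-6\right) = -8 - 24 = -32$)
$B{\left(C,N \right)} = -32$
$s = -4$ ($s = \left(-1\right) 4 = -4$)
$\left(B{\left(2,8 \right)} + s\right)^{2} = \left(-32 - 4\right)^{2} = \left(-36\right)^{2} = 1296$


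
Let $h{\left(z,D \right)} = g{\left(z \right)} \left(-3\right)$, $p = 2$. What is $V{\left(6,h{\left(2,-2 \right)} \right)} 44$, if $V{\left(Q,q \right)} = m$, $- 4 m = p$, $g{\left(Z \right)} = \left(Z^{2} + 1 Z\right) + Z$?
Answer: $-22$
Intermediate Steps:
$g{\left(Z \right)} = Z^{2} + 2 Z$ ($g{\left(Z \right)} = \left(Z^{2} + Z\right) + Z = \left(Z + Z^{2}\right) + Z = Z^{2} + 2 Z$)
$m = - \frac{1}{2}$ ($m = \left(- \frac{1}{4}\right) 2 = - \frac{1}{2} \approx -0.5$)
$h{\left(z,D \right)} = - 3 z \left(2 + z\right)$ ($h{\left(z,D \right)} = z \left(2 + z\right) \left(-3\right) = - 3 z \left(2 + z\right)$)
$V{\left(Q,q \right)} = - \frac{1}{2}$
$V{\left(6,h{\left(2,-2 \right)} \right)} 44 = \left(- \frac{1}{2}\right) 44 = -22$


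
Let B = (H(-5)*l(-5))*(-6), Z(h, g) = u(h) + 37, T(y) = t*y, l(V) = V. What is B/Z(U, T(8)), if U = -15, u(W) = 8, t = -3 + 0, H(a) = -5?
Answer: -10/3 ≈ -3.3333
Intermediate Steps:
t = -3
T(y) = -3*y
Z(h, g) = 45 (Z(h, g) = 8 + 37 = 45)
B = -150 (B = -5*(-5)*(-6) = 25*(-6) = -150)
B/Z(U, T(8)) = -150/45 = -150*1/45 = -10/3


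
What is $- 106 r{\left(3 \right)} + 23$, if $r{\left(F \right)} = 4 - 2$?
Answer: $-189$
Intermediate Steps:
$r{\left(F \right)} = 2$ ($r{\left(F \right)} = 4 - 2 = 2$)
$- 106 r{\left(3 \right)} + 23 = \left(-106\right) 2 + 23 = -212 + 23 = -189$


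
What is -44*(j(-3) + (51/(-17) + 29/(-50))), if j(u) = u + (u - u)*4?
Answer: 7238/25 ≈ 289.52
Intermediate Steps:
j(u) = u (j(u) = u + 0*4 = u + 0 = u)
-44*(j(-3) + (51/(-17) + 29/(-50))) = -44*(-3 + (51/(-17) + 29/(-50))) = -44*(-3 + (51*(-1/17) + 29*(-1/50))) = -44*(-3 + (-3 - 29/50)) = -44*(-3 - 179/50) = -44*(-329/50) = 7238/25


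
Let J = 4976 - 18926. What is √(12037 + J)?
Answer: I*√1913 ≈ 43.738*I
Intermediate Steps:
J = -13950
√(12037 + J) = √(12037 - 13950) = √(-1913) = I*√1913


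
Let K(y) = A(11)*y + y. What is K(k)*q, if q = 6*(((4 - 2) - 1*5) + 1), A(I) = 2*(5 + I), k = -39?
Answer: 15444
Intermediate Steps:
A(I) = 10 + 2*I
q = -12 (q = 6*((2 - 5) + 1) = 6*(-3 + 1) = 6*(-2) = -12)
K(y) = 33*y (K(y) = (10 + 2*11)*y + y = (10 + 22)*y + y = 32*y + y = 33*y)
K(k)*q = (33*(-39))*(-12) = -1287*(-12) = 15444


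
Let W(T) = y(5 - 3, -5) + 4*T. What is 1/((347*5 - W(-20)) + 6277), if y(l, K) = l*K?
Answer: 1/8102 ≈ 0.00012343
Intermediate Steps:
y(l, K) = K*l
W(T) = -10 + 4*T (W(T) = -5*(5 - 3) + 4*T = -5*2 + 4*T = -10 + 4*T)
1/((347*5 - W(-20)) + 6277) = 1/((347*5 - (-10 + 4*(-20))) + 6277) = 1/((1735 - (-10 - 80)) + 6277) = 1/((1735 - 1*(-90)) + 6277) = 1/((1735 + 90) + 6277) = 1/(1825 + 6277) = 1/8102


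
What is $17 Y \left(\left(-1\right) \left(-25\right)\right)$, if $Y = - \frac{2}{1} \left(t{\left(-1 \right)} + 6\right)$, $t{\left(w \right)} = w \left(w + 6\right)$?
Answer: $-850$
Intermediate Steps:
$t{\left(w \right)} = w \left(6 + w\right)$
$Y = -2$ ($Y = - \frac{2}{1} \left(- (6 - 1) + 6\right) = \left(-2\right) 1 \left(\left(-1\right) 5 + 6\right) = - 2 \left(-5 + 6\right) = \left(-2\right) 1 = -2$)
$17 Y \left(\left(-1\right) \left(-25\right)\right) = 17 \left(-2\right) \left(\left(-1\right) \left(-25\right)\right) = \left(-34\right) 25 = -850$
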